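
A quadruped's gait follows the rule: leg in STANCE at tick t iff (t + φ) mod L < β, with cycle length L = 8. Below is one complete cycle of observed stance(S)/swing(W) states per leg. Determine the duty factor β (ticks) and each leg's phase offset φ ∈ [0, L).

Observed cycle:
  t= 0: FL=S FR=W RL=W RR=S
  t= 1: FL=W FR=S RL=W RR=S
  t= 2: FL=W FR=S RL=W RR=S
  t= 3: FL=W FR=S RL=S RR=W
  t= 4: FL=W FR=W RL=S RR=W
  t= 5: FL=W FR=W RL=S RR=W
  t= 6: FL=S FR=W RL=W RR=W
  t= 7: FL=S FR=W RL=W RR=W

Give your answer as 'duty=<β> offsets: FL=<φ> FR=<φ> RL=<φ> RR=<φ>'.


duty=3 offsets: FL=2 FR=7 RL=5 RR=0

duty β = stance ticks per leg = 3
FL: stance ticks = 3; W→S at t=6 → φ=2
FR: stance ticks = 3; W→S at t=1 → φ=7
RL: stance ticks = 3; W→S at t=3 → φ=5
RR: stance ticks = 3; W→S at t=0 → φ=0


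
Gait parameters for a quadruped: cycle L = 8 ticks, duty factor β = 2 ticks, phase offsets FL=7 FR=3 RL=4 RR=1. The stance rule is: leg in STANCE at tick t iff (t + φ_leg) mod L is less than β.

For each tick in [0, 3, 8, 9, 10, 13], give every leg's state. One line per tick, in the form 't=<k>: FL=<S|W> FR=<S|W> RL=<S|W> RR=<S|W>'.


t=0: FL=W FR=W RL=W RR=S
t=3: FL=W FR=W RL=W RR=W
t=8: FL=W FR=W RL=W RR=S
t=9: FL=S FR=W RL=W RR=W
t=10: FL=S FR=W RL=W RR=W
t=13: FL=W FR=S RL=S RR=W

t=0: phase=(7,3,4,1) vs β=2 → FL=W FR=W RL=W RR=S
t=3: phase=(2,6,7,4) vs β=2 → FL=W FR=W RL=W RR=W
t=8: phase=(7,3,4,1) vs β=2 → FL=W FR=W RL=W RR=S
t=9: phase=(0,4,5,2) vs β=2 → FL=S FR=W RL=W RR=W
t=10: phase=(1,5,6,3) vs β=2 → FL=S FR=W RL=W RR=W
t=13: phase=(4,0,1,6) vs β=2 → FL=W FR=S RL=S RR=W


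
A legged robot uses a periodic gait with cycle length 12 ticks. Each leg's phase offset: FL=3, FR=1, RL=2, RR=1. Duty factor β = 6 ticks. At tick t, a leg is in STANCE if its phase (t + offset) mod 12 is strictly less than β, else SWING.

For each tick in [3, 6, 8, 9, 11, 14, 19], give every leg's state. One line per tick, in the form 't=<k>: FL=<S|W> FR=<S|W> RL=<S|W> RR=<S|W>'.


t=3: FL=W FR=S RL=S RR=S
t=6: FL=W FR=W RL=W RR=W
t=8: FL=W FR=W RL=W RR=W
t=9: FL=S FR=W RL=W RR=W
t=11: FL=S FR=S RL=S RR=S
t=14: FL=S FR=S RL=S RR=S
t=19: FL=W FR=W RL=W RR=W

t=3: phase=(6,4,5,4) vs β=6 → FL=W FR=S RL=S RR=S
t=6: phase=(9,7,8,7) vs β=6 → FL=W FR=W RL=W RR=W
t=8: phase=(11,9,10,9) vs β=6 → FL=W FR=W RL=W RR=W
t=9: phase=(0,10,11,10) vs β=6 → FL=S FR=W RL=W RR=W
t=11: phase=(2,0,1,0) vs β=6 → FL=S FR=S RL=S RR=S
t=14: phase=(5,3,4,3) vs β=6 → FL=S FR=S RL=S RR=S
t=19: phase=(10,8,9,8) vs β=6 → FL=W FR=W RL=W RR=W


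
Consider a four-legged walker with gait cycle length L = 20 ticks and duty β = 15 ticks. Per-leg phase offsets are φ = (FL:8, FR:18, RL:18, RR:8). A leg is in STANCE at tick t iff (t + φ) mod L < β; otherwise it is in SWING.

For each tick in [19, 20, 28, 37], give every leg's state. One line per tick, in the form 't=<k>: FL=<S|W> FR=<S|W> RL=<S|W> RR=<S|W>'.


t=19: phase=(7,17,17,7) vs β=15 → FL=S FR=W RL=W RR=S
t=20: phase=(8,18,18,8) vs β=15 → FL=S FR=W RL=W RR=S
t=28: phase=(16,6,6,16) vs β=15 → FL=W FR=S RL=S RR=W
t=37: phase=(5,15,15,5) vs β=15 → FL=S FR=W RL=W RR=S

t=19: FL=S FR=W RL=W RR=S
t=20: FL=S FR=W RL=W RR=S
t=28: FL=W FR=S RL=S RR=W
t=37: FL=S FR=W RL=W RR=S


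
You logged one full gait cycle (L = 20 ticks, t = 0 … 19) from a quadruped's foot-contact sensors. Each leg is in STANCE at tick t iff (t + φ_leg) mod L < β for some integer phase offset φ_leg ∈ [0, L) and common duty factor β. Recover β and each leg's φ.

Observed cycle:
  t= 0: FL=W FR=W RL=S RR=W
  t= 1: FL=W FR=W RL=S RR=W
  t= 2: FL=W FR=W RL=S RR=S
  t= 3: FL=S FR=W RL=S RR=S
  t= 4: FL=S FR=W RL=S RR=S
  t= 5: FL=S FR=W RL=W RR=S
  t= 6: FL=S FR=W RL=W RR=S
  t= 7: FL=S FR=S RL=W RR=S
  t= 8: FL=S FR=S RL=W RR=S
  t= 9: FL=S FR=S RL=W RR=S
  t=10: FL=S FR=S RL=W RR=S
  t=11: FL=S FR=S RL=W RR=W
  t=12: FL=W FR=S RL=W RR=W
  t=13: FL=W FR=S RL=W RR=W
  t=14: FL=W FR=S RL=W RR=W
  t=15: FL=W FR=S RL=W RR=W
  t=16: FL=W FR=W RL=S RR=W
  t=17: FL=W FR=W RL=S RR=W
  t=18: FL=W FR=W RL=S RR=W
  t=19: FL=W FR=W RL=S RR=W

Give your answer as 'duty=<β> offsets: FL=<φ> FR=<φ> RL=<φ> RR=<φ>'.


duty=9 offsets: FL=17 FR=13 RL=4 RR=18

duty β = stance ticks per leg = 9
FL: stance ticks = 9; W→S at t=3 → φ=17
FR: stance ticks = 9; W→S at t=7 → φ=13
RL: stance ticks = 9; W→S at t=16 → φ=4
RR: stance ticks = 9; W→S at t=2 → φ=18


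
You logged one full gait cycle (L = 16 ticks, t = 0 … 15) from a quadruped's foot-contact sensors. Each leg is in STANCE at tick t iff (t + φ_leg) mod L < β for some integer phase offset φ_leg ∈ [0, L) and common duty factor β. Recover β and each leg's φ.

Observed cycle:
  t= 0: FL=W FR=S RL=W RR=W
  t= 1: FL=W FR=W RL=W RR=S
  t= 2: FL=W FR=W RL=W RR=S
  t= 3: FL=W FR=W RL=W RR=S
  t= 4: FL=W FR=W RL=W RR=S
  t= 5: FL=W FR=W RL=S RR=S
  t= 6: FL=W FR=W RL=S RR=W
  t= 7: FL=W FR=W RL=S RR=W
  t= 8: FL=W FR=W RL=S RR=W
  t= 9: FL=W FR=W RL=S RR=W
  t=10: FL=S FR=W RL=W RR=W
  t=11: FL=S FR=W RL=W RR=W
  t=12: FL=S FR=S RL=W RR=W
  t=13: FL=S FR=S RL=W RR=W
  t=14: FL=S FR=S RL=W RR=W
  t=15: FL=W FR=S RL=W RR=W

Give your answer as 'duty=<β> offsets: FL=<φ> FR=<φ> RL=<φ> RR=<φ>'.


duty β = stance ticks per leg = 5
FL: stance ticks = 5; W→S at t=10 → φ=6
FR: stance ticks = 5; W→S at t=12 → φ=4
RL: stance ticks = 5; W→S at t=5 → φ=11
RR: stance ticks = 5; W→S at t=1 → φ=15

duty=5 offsets: FL=6 FR=4 RL=11 RR=15


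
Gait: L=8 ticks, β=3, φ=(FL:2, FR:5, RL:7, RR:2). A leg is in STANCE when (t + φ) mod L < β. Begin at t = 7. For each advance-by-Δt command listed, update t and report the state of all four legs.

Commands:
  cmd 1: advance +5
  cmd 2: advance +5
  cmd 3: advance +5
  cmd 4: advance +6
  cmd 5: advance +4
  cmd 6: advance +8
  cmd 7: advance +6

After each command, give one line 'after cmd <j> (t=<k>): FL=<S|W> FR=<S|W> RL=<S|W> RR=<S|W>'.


start t=7: FL=S FR=W RL=W RR=S
cmd 1: advance +5 → t=12, phase=(6,1,3,6) → FL=W FR=S RL=W RR=W
cmd 2: advance +5 → t=17, phase=(3,6,0,3) → FL=W FR=W RL=S RR=W
cmd 3: advance +5 → t=22, phase=(0,3,5,0) → FL=S FR=W RL=W RR=S
cmd 4: advance +6 → t=28, phase=(6,1,3,6) → FL=W FR=S RL=W RR=W
cmd 5: advance +4 → t=32, phase=(2,5,7,2) → FL=S FR=W RL=W RR=S
cmd 6: advance +8 → t=40, phase=(2,5,7,2) → FL=S FR=W RL=W RR=S
cmd 7: advance +6 → t=46, phase=(0,3,5,0) → FL=S FR=W RL=W RR=S

after cmd 1 (t=12): FL=W FR=S RL=W RR=W
after cmd 2 (t=17): FL=W FR=W RL=S RR=W
after cmd 3 (t=22): FL=S FR=W RL=W RR=S
after cmd 4 (t=28): FL=W FR=S RL=W RR=W
after cmd 5 (t=32): FL=S FR=W RL=W RR=S
after cmd 6 (t=40): FL=S FR=W RL=W RR=S
after cmd 7 (t=46): FL=S FR=W RL=W RR=S


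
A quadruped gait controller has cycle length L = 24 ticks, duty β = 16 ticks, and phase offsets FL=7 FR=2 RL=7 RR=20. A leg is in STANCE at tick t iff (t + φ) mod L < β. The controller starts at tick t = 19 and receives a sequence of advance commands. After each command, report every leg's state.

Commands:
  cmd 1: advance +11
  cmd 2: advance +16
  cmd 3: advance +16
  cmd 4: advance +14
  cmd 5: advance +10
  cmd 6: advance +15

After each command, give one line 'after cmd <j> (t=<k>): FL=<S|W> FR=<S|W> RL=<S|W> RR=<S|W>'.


start t=19: FL=S FR=W RL=S RR=S
cmd 1: advance +11 → t=30, phase=(13,8,13,2) → FL=S FR=S RL=S RR=S
cmd 2: advance +16 → t=46, phase=(5,0,5,18) → FL=S FR=S RL=S RR=W
cmd 3: advance +16 → t=62, phase=(21,16,21,10) → FL=W FR=W RL=W RR=S
cmd 4: advance +14 → t=76, phase=(11,6,11,0) → FL=S FR=S RL=S RR=S
cmd 5: advance +10 → t=86, phase=(21,16,21,10) → FL=W FR=W RL=W RR=S
cmd 6: advance +15 → t=101, phase=(12,7,12,1) → FL=S FR=S RL=S RR=S

after cmd 1 (t=30): FL=S FR=S RL=S RR=S
after cmd 2 (t=46): FL=S FR=S RL=S RR=W
after cmd 3 (t=62): FL=W FR=W RL=W RR=S
after cmd 4 (t=76): FL=S FR=S RL=S RR=S
after cmd 5 (t=86): FL=W FR=W RL=W RR=S
after cmd 6 (t=101): FL=S FR=S RL=S RR=S


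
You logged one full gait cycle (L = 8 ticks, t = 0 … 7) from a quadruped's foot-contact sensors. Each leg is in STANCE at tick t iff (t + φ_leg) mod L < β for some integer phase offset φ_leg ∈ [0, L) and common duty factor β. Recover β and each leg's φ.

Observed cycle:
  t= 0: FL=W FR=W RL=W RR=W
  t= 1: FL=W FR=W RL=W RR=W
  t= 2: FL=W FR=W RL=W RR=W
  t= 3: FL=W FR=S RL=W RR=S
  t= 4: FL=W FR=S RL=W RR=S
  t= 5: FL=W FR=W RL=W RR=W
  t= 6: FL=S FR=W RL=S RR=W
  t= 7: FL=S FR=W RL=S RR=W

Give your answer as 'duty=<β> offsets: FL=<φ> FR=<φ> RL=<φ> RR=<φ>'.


duty β = stance ticks per leg = 2
FL: stance ticks = 2; W→S at t=6 → φ=2
FR: stance ticks = 2; W→S at t=3 → φ=5
RL: stance ticks = 2; W→S at t=6 → φ=2
RR: stance ticks = 2; W→S at t=3 → φ=5

duty=2 offsets: FL=2 FR=5 RL=2 RR=5


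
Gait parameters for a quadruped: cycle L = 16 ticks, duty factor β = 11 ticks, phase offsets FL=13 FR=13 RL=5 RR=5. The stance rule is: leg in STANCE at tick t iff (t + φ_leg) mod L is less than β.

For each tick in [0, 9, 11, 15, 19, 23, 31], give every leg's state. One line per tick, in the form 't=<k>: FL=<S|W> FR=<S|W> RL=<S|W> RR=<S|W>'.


t=0: FL=W FR=W RL=S RR=S
t=9: FL=S FR=S RL=W RR=W
t=11: FL=S FR=S RL=S RR=S
t=15: FL=W FR=W RL=S RR=S
t=19: FL=S FR=S RL=S RR=S
t=23: FL=S FR=S RL=W RR=W
t=31: FL=W FR=W RL=S RR=S

t=0: phase=(13,13,5,5) vs β=11 → FL=W FR=W RL=S RR=S
t=9: phase=(6,6,14,14) vs β=11 → FL=S FR=S RL=W RR=W
t=11: phase=(8,8,0,0) vs β=11 → FL=S FR=S RL=S RR=S
t=15: phase=(12,12,4,4) vs β=11 → FL=W FR=W RL=S RR=S
t=19: phase=(0,0,8,8) vs β=11 → FL=S FR=S RL=S RR=S
t=23: phase=(4,4,12,12) vs β=11 → FL=S FR=S RL=W RR=W
t=31: phase=(12,12,4,4) vs β=11 → FL=W FR=W RL=S RR=S


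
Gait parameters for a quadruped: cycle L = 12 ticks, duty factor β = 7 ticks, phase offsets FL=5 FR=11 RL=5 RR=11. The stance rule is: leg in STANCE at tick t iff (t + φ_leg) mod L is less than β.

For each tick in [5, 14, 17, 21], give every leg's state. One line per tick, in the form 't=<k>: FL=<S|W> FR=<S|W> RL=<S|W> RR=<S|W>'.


t=5: phase=(10,4,10,4) vs β=7 → FL=W FR=S RL=W RR=S
t=14: phase=(7,1,7,1) vs β=7 → FL=W FR=S RL=W RR=S
t=17: phase=(10,4,10,4) vs β=7 → FL=W FR=S RL=W RR=S
t=21: phase=(2,8,2,8) vs β=7 → FL=S FR=W RL=S RR=W

t=5: FL=W FR=S RL=W RR=S
t=14: FL=W FR=S RL=W RR=S
t=17: FL=W FR=S RL=W RR=S
t=21: FL=S FR=W RL=S RR=W


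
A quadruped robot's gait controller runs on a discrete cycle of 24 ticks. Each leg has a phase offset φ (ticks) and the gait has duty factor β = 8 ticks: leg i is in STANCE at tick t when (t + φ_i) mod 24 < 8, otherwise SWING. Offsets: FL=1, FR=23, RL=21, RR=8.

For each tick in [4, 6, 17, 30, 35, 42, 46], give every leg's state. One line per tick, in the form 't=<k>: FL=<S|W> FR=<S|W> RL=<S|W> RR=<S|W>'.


t=4: FL=S FR=S RL=S RR=W
t=6: FL=S FR=S RL=S RR=W
t=17: FL=W FR=W RL=W RR=S
t=30: FL=S FR=S RL=S RR=W
t=35: FL=W FR=W RL=W RR=W
t=42: FL=W FR=W RL=W RR=S
t=46: FL=W FR=W RL=W RR=S

t=4: phase=(5,3,1,12) vs β=8 → FL=S FR=S RL=S RR=W
t=6: phase=(7,5,3,14) vs β=8 → FL=S FR=S RL=S RR=W
t=17: phase=(18,16,14,1) vs β=8 → FL=W FR=W RL=W RR=S
t=30: phase=(7,5,3,14) vs β=8 → FL=S FR=S RL=S RR=W
t=35: phase=(12,10,8,19) vs β=8 → FL=W FR=W RL=W RR=W
t=42: phase=(19,17,15,2) vs β=8 → FL=W FR=W RL=W RR=S
t=46: phase=(23,21,19,6) vs β=8 → FL=W FR=W RL=W RR=S


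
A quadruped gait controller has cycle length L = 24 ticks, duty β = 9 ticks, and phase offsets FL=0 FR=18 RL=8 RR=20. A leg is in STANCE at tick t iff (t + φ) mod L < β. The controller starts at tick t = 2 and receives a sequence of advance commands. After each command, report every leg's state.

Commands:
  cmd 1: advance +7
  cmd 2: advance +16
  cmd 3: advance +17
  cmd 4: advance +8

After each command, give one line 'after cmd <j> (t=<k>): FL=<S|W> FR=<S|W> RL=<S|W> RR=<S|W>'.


after cmd 1 (t=9): FL=W FR=S RL=W RR=S
after cmd 2 (t=25): FL=S FR=W RL=W RR=W
after cmd 3 (t=42): FL=W FR=W RL=S RR=W
after cmd 4 (t=50): FL=S FR=W RL=W RR=W

start t=2: FL=S FR=W RL=W RR=W
cmd 1: advance +7 → t=9, phase=(9,3,17,5) → FL=W FR=S RL=W RR=S
cmd 2: advance +16 → t=25, phase=(1,19,9,21) → FL=S FR=W RL=W RR=W
cmd 3: advance +17 → t=42, phase=(18,12,2,14) → FL=W FR=W RL=S RR=W
cmd 4: advance +8 → t=50, phase=(2,20,10,22) → FL=S FR=W RL=W RR=W


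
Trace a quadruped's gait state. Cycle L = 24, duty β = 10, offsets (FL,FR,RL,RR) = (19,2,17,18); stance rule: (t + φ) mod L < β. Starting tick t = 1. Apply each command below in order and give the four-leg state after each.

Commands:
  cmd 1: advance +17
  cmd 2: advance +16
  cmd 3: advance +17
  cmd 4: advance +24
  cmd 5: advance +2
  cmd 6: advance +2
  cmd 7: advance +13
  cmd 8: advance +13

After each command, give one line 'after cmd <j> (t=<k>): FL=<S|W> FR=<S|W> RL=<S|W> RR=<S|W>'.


after cmd 1 (t=18): FL=W FR=W RL=W RR=W
after cmd 2 (t=34): FL=S FR=W RL=S RR=S
after cmd 3 (t=51): FL=W FR=S RL=W RR=W
after cmd 4 (t=75): FL=W FR=S RL=W RR=W
after cmd 5 (t=77): FL=S FR=S RL=W RR=W
after cmd 6 (t=79): FL=S FR=S RL=S RR=S
after cmd 7 (t=92): FL=W FR=W RL=W RR=W
after cmd 8 (t=105): FL=S FR=W RL=S RR=S

start t=1: FL=W FR=S RL=W RR=W
cmd 1: advance +17 → t=18, phase=(13,20,11,12) → FL=W FR=W RL=W RR=W
cmd 2: advance +16 → t=34, phase=(5,12,3,4) → FL=S FR=W RL=S RR=S
cmd 3: advance +17 → t=51, phase=(22,5,20,21) → FL=W FR=S RL=W RR=W
cmd 4: advance +24 → t=75, phase=(22,5,20,21) → FL=W FR=S RL=W RR=W
cmd 5: advance +2 → t=77, phase=(0,7,22,23) → FL=S FR=S RL=W RR=W
cmd 6: advance +2 → t=79, phase=(2,9,0,1) → FL=S FR=S RL=S RR=S
cmd 7: advance +13 → t=92, phase=(15,22,13,14) → FL=W FR=W RL=W RR=W
cmd 8: advance +13 → t=105, phase=(4,11,2,3) → FL=S FR=W RL=S RR=S


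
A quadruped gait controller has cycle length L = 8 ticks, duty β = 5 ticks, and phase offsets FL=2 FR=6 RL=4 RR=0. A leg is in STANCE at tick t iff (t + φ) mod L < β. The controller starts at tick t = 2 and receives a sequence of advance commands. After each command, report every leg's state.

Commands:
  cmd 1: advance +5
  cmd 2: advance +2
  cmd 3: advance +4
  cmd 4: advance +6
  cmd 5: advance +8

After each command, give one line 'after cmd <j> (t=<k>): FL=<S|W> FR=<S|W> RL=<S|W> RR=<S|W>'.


after cmd 1 (t=7): FL=S FR=W RL=S RR=W
after cmd 2 (t=9): FL=S FR=W RL=W RR=S
after cmd 3 (t=13): FL=W FR=S RL=S RR=W
after cmd 4 (t=19): FL=W FR=S RL=W RR=S
after cmd 5 (t=27): FL=W FR=S RL=W RR=S

start t=2: FL=S FR=S RL=W RR=S
cmd 1: advance +5 → t=7, phase=(1,5,3,7) → FL=S FR=W RL=S RR=W
cmd 2: advance +2 → t=9, phase=(3,7,5,1) → FL=S FR=W RL=W RR=S
cmd 3: advance +4 → t=13, phase=(7,3,1,5) → FL=W FR=S RL=S RR=W
cmd 4: advance +6 → t=19, phase=(5,1,7,3) → FL=W FR=S RL=W RR=S
cmd 5: advance +8 → t=27, phase=(5,1,7,3) → FL=W FR=S RL=W RR=S


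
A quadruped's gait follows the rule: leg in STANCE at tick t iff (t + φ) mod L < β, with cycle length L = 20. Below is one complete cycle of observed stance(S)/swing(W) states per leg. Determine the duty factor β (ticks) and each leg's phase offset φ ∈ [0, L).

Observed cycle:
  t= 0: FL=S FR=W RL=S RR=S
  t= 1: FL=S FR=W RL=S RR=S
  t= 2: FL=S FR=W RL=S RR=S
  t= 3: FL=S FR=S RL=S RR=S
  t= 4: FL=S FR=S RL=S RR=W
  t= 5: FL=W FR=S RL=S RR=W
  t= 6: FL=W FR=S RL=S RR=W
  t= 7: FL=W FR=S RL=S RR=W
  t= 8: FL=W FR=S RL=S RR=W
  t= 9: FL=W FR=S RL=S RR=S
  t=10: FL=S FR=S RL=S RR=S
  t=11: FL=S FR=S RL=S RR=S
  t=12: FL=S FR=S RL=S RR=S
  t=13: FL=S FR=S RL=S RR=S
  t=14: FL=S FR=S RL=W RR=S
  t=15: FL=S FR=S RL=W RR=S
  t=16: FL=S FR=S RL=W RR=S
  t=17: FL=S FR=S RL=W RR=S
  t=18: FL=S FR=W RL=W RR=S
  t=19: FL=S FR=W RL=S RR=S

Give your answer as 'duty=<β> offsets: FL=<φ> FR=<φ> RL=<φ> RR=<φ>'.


duty=15 offsets: FL=10 FR=17 RL=1 RR=11

duty β = stance ticks per leg = 15
FL: stance ticks = 15; W→S at t=10 → φ=10
FR: stance ticks = 15; W→S at t=3 → φ=17
RL: stance ticks = 15; W→S at t=19 → φ=1
RR: stance ticks = 15; W→S at t=9 → φ=11


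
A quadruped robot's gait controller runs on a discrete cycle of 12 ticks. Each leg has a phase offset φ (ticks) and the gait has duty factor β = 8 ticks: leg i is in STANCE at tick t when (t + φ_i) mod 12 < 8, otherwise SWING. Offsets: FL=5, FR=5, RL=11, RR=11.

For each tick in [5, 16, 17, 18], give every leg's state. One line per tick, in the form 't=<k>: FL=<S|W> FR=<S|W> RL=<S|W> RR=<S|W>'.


t=5: phase=(10,10,4,4) vs β=8 → FL=W FR=W RL=S RR=S
t=16: phase=(9,9,3,3) vs β=8 → FL=W FR=W RL=S RR=S
t=17: phase=(10,10,4,4) vs β=8 → FL=W FR=W RL=S RR=S
t=18: phase=(11,11,5,5) vs β=8 → FL=W FR=W RL=S RR=S

t=5: FL=W FR=W RL=S RR=S
t=16: FL=W FR=W RL=S RR=S
t=17: FL=W FR=W RL=S RR=S
t=18: FL=W FR=W RL=S RR=S


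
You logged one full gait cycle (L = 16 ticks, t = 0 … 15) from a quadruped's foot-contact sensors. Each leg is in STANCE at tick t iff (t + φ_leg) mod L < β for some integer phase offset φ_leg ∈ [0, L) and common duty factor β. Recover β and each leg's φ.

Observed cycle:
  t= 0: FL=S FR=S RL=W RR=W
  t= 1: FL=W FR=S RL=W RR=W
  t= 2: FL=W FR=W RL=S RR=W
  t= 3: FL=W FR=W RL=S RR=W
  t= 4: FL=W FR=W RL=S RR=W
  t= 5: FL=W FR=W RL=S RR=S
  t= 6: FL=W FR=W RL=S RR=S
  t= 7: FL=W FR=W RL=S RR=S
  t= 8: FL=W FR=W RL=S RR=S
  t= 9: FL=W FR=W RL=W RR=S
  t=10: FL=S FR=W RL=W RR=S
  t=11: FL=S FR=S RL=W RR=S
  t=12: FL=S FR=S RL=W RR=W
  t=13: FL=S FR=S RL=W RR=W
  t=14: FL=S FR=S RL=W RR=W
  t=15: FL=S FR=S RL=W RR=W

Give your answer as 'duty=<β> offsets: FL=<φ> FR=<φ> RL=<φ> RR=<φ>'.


duty=7 offsets: FL=6 FR=5 RL=14 RR=11

duty β = stance ticks per leg = 7
FL: stance ticks = 7; W→S at t=10 → φ=6
FR: stance ticks = 7; W→S at t=11 → φ=5
RL: stance ticks = 7; W→S at t=2 → φ=14
RR: stance ticks = 7; W→S at t=5 → φ=11


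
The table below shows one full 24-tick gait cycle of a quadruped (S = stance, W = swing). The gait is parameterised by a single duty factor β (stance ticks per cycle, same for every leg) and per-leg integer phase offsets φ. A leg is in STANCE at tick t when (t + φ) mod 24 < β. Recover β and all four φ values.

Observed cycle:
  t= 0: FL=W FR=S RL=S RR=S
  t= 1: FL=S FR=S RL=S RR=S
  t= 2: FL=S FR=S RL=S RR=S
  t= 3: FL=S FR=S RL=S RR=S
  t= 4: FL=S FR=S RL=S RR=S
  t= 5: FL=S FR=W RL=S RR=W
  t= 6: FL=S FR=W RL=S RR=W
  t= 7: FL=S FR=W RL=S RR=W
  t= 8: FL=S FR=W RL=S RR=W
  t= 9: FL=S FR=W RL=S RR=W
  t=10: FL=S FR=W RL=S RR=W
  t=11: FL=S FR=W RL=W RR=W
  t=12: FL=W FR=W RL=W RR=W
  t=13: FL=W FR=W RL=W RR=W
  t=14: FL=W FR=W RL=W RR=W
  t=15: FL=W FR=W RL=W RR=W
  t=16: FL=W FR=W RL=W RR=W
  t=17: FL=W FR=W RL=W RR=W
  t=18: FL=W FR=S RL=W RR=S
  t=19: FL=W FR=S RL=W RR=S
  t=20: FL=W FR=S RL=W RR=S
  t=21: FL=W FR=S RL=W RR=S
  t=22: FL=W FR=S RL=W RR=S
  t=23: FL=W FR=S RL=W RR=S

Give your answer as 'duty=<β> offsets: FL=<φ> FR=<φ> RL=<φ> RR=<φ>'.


duty β = stance ticks per leg = 11
FL: stance ticks = 11; W→S at t=1 → φ=23
FR: stance ticks = 11; W→S at t=18 → φ=6
RL: stance ticks = 11; W→S at t=0 → φ=0
RR: stance ticks = 11; W→S at t=18 → φ=6

duty=11 offsets: FL=23 FR=6 RL=0 RR=6


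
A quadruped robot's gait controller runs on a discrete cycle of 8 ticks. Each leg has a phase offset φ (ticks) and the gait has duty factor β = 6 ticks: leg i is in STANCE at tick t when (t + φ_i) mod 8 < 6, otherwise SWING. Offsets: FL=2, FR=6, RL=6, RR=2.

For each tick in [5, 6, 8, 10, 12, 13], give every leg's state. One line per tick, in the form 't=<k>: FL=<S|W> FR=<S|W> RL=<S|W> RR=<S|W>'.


t=5: FL=W FR=S RL=S RR=W
t=6: FL=S FR=S RL=S RR=S
t=8: FL=S FR=W RL=W RR=S
t=10: FL=S FR=S RL=S RR=S
t=12: FL=W FR=S RL=S RR=W
t=13: FL=W FR=S RL=S RR=W

t=5: phase=(7,3,3,7) vs β=6 → FL=W FR=S RL=S RR=W
t=6: phase=(0,4,4,0) vs β=6 → FL=S FR=S RL=S RR=S
t=8: phase=(2,6,6,2) vs β=6 → FL=S FR=W RL=W RR=S
t=10: phase=(4,0,0,4) vs β=6 → FL=S FR=S RL=S RR=S
t=12: phase=(6,2,2,6) vs β=6 → FL=W FR=S RL=S RR=W
t=13: phase=(7,3,3,7) vs β=6 → FL=W FR=S RL=S RR=W


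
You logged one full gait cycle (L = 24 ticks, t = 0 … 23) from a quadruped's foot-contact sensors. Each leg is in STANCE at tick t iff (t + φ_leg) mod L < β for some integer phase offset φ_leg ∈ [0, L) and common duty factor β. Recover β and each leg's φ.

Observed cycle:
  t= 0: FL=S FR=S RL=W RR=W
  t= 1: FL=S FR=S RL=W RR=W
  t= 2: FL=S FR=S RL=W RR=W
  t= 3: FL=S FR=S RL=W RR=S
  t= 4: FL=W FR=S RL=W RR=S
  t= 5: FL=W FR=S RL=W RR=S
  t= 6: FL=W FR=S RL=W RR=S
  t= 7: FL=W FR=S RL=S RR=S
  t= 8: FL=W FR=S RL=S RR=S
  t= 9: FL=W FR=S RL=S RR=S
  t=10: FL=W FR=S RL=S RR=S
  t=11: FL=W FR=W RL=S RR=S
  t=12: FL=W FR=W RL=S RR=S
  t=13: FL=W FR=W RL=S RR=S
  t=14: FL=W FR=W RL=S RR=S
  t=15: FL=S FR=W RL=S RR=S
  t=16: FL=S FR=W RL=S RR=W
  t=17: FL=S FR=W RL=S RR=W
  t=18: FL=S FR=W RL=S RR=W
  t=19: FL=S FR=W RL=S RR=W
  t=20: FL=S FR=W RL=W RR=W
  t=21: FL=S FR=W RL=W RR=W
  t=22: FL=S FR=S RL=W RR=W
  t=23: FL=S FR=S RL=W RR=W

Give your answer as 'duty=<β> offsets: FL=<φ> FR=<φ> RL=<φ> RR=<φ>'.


duty=13 offsets: FL=9 FR=2 RL=17 RR=21

duty β = stance ticks per leg = 13
FL: stance ticks = 13; W→S at t=15 → φ=9
FR: stance ticks = 13; W→S at t=22 → φ=2
RL: stance ticks = 13; W→S at t=7 → φ=17
RR: stance ticks = 13; W→S at t=3 → φ=21


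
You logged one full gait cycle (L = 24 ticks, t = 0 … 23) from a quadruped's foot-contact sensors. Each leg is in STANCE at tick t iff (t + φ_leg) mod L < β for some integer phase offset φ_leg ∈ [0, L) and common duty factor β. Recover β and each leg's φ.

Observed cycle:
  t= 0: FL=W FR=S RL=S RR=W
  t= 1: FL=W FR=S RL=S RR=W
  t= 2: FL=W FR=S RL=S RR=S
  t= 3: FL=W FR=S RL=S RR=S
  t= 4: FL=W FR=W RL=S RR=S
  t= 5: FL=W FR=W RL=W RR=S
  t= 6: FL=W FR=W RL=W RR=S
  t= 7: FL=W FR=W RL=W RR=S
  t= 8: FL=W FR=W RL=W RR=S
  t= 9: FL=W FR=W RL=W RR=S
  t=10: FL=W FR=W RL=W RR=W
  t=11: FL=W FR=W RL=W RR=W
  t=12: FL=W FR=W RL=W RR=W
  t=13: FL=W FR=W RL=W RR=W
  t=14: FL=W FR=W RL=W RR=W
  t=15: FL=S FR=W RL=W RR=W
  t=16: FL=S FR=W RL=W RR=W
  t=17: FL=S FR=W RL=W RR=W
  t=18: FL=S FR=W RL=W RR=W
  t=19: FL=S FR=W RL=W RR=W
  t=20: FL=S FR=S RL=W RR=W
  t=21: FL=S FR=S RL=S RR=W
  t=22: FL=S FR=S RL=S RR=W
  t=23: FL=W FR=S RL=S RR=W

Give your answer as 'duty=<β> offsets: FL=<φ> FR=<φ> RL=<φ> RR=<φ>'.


duty=8 offsets: FL=9 FR=4 RL=3 RR=22

duty β = stance ticks per leg = 8
FL: stance ticks = 8; W→S at t=15 → φ=9
FR: stance ticks = 8; W→S at t=20 → φ=4
RL: stance ticks = 8; W→S at t=21 → φ=3
RR: stance ticks = 8; W→S at t=2 → φ=22


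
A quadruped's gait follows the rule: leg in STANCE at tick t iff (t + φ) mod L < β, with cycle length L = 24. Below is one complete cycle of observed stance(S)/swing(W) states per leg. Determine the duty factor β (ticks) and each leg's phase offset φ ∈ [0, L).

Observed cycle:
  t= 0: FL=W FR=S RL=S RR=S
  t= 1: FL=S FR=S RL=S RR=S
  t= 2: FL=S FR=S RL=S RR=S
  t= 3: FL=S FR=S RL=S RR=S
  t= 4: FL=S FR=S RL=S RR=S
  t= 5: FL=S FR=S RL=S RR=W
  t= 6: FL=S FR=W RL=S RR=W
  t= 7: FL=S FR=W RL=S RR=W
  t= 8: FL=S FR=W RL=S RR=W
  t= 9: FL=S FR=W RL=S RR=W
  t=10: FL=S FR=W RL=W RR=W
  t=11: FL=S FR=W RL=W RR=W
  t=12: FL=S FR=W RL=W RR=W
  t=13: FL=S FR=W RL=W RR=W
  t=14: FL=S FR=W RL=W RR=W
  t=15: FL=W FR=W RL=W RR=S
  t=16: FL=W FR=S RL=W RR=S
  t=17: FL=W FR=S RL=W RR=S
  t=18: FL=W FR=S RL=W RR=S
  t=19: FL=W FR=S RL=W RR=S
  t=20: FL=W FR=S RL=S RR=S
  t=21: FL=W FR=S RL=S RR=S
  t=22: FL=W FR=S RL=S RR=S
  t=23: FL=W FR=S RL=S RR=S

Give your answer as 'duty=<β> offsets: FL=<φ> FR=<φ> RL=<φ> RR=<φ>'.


duty β = stance ticks per leg = 14
FL: stance ticks = 14; W→S at t=1 → φ=23
FR: stance ticks = 14; W→S at t=16 → φ=8
RL: stance ticks = 14; W→S at t=20 → φ=4
RR: stance ticks = 14; W→S at t=15 → φ=9

duty=14 offsets: FL=23 FR=8 RL=4 RR=9


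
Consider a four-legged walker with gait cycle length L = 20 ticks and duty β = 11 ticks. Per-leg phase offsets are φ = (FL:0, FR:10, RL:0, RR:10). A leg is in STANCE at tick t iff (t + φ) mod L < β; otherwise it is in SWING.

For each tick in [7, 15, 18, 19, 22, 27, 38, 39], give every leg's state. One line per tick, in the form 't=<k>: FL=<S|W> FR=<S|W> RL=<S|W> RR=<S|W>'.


t=7: phase=(7,17,7,17) vs β=11 → FL=S FR=W RL=S RR=W
t=15: phase=(15,5,15,5) vs β=11 → FL=W FR=S RL=W RR=S
t=18: phase=(18,8,18,8) vs β=11 → FL=W FR=S RL=W RR=S
t=19: phase=(19,9,19,9) vs β=11 → FL=W FR=S RL=W RR=S
t=22: phase=(2,12,2,12) vs β=11 → FL=S FR=W RL=S RR=W
t=27: phase=(7,17,7,17) vs β=11 → FL=S FR=W RL=S RR=W
t=38: phase=(18,8,18,8) vs β=11 → FL=W FR=S RL=W RR=S
t=39: phase=(19,9,19,9) vs β=11 → FL=W FR=S RL=W RR=S

t=7: FL=S FR=W RL=S RR=W
t=15: FL=W FR=S RL=W RR=S
t=18: FL=W FR=S RL=W RR=S
t=19: FL=W FR=S RL=W RR=S
t=22: FL=S FR=W RL=S RR=W
t=27: FL=S FR=W RL=S RR=W
t=38: FL=W FR=S RL=W RR=S
t=39: FL=W FR=S RL=W RR=S


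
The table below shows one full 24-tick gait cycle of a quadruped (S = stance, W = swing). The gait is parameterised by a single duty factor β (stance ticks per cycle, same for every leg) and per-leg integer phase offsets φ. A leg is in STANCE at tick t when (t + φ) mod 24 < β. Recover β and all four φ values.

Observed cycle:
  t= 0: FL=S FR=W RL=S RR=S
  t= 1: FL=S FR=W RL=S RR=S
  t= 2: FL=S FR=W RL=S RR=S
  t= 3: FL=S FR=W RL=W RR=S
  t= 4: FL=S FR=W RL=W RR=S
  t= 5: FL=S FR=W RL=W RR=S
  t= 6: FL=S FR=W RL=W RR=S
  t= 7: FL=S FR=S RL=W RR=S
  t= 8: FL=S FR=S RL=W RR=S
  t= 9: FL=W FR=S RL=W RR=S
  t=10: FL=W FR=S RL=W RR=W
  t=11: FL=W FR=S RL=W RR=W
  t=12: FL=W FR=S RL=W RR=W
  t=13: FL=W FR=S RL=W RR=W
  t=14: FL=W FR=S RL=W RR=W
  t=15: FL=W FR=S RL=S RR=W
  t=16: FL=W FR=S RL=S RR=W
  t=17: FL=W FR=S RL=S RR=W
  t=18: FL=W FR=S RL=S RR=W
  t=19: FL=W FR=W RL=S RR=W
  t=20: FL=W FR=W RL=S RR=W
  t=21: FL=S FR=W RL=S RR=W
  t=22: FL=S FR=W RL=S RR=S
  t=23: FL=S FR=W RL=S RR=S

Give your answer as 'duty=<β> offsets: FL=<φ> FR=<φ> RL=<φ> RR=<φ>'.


duty=12 offsets: FL=3 FR=17 RL=9 RR=2

duty β = stance ticks per leg = 12
FL: stance ticks = 12; W→S at t=21 → φ=3
FR: stance ticks = 12; W→S at t=7 → φ=17
RL: stance ticks = 12; W→S at t=15 → φ=9
RR: stance ticks = 12; W→S at t=22 → φ=2


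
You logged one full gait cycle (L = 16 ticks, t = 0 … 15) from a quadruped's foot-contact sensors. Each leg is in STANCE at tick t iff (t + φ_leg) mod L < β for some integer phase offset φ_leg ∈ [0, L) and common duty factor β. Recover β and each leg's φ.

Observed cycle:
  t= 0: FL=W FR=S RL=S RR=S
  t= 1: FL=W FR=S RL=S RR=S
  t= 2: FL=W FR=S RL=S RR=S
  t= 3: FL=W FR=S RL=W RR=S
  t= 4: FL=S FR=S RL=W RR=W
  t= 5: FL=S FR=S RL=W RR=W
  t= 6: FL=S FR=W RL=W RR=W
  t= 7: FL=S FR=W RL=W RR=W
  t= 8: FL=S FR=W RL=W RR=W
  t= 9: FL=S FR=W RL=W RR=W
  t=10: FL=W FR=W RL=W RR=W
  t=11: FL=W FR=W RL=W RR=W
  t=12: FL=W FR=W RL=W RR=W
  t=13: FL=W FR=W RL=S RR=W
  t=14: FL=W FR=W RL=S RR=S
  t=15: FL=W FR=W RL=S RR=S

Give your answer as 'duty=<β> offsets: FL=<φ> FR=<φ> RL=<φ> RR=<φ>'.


duty=6 offsets: FL=12 FR=0 RL=3 RR=2

duty β = stance ticks per leg = 6
FL: stance ticks = 6; W→S at t=4 → φ=12
FR: stance ticks = 6; W→S at t=0 → φ=0
RL: stance ticks = 6; W→S at t=13 → φ=3
RR: stance ticks = 6; W→S at t=14 → φ=2


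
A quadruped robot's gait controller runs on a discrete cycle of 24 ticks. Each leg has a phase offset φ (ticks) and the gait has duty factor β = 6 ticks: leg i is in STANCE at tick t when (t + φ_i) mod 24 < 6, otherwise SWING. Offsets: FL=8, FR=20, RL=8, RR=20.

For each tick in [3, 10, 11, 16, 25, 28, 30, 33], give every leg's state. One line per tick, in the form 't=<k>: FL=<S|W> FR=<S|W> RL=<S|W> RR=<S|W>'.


t=3: FL=W FR=W RL=W RR=W
t=10: FL=W FR=W RL=W RR=W
t=11: FL=W FR=W RL=W RR=W
t=16: FL=S FR=W RL=S RR=W
t=25: FL=W FR=W RL=W RR=W
t=28: FL=W FR=S RL=W RR=S
t=30: FL=W FR=S RL=W RR=S
t=33: FL=W FR=S RL=W RR=S

t=3: phase=(11,23,11,23) vs β=6 → FL=W FR=W RL=W RR=W
t=10: phase=(18,6,18,6) vs β=6 → FL=W FR=W RL=W RR=W
t=11: phase=(19,7,19,7) vs β=6 → FL=W FR=W RL=W RR=W
t=16: phase=(0,12,0,12) vs β=6 → FL=S FR=W RL=S RR=W
t=25: phase=(9,21,9,21) vs β=6 → FL=W FR=W RL=W RR=W
t=28: phase=(12,0,12,0) vs β=6 → FL=W FR=S RL=W RR=S
t=30: phase=(14,2,14,2) vs β=6 → FL=W FR=S RL=W RR=S
t=33: phase=(17,5,17,5) vs β=6 → FL=W FR=S RL=W RR=S


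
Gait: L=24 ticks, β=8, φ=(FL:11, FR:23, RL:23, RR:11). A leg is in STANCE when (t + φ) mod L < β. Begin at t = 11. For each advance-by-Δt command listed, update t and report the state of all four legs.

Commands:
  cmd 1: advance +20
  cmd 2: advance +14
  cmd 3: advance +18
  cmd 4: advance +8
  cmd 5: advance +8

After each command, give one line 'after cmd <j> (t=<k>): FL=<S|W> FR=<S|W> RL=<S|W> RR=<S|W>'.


after cmd 1 (t=31): FL=W FR=S RL=S RR=W
after cmd 2 (t=45): FL=W FR=W RL=W RR=W
after cmd 3 (t=63): FL=S FR=W RL=W RR=S
after cmd 4 (t=71): FL=W FR=W RL=W RR=W
after cmd 5 (t=79): FL=W FR=S RL=S RR=W

start t=11: FL=W FR=W RL=W RR=W
cmd 1: advance +20 → t=31, phase=(18,6,6,18) → FL=W FR=S RL=S RR=W
cmd 2: advance +14 → t=45, phase=(8,20,20,8) → FL=W FR=W RL=W RR=W
cmd 3: advance +18 → t=63, phase=(2,14,14,2) → FL=S FR=W RL=W RR=S
cmd 4: advance +8 → t=71, phase=(10,22,22,10) → FL=W FR=W RL=W RR=W
cmd 5: advance +8 → t=79, phase=(18,6,6,18) → FL=W FR=S RL=S RR=W


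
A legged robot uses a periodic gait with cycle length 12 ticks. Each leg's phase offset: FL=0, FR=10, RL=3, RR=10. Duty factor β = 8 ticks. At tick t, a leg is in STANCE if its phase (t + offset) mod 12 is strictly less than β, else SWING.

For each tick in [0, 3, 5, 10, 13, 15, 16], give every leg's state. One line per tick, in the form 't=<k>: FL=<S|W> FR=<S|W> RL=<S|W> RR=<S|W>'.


t=0: FL=S FR=W RL=S RR=W
t=3: FL=S FR=S RL=S RR=S
t=5: FL=S FR=S RL=W RR=S
t=10: FL=W FR=W RL=S RR=W
t=13: FL=S FR=W RL=S RR=W
t=15: FL=S FR=S RL=S RR=S
t=16: FL=S FR=S RL=S RR=S

t=0: phase=(0,10,3,10) vs β=8 → FL=S FR=W RL=S RR=W
t=3: phase=(3,1,6,1) vs β=8 → FL=S FR=S RL=S RR=S
t=5: phase=(5,3,8,3) vs β=8 → FL=S FR=S RL=W RR=S
t=10: phase=(10,8,1,8) vs β=8 → FL=W FR=W RL=S RR=W
t=13: phase=(1,11,4,11) vs β=8 → FL=S FR=W RL=S RR=W
t=15: phase=(3,1,6,1) vs β=8 → FL=S FR=S RL=S RR=S
t=16: phase=(4,2,7,2) vs β=8 → FL=S FR=S RL=S RR=S


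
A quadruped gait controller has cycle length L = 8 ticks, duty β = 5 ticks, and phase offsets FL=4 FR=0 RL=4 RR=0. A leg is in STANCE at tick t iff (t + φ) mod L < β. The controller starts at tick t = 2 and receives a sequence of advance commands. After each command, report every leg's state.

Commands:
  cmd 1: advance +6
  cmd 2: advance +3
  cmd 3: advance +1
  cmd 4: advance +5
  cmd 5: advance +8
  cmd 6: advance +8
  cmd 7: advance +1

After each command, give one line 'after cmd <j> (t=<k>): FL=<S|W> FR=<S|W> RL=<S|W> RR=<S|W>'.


start t=2: FL=W FR=S RL=W RR=S
cmd 1: advance +6 → t=8, phase=(4,0,4,0) → FL=S FR=S RL=S RR=S
cmd 2: advance +3 → t=11, phase=(7,3,7,3) → FL=W FR=S RL=W RR=S
cmd 3: advance +1 → t=12, phase=(0,4,0,4) → FL=S FR=S RL=S RR=S
cmd 4: advance +5 → t=17, phase=(5,1,5,1) → FL=W FR=S RL=W RR=S
cmd 5: advance +8 → t=25, phase=(5,1,5,1) → FL=W FR=S RL=W RR=S
cmd 6: advance +8 → t=33, phase=(5,1,5,1) → FL=W FR=S RL=W RR=S
cmd 7: advance +1 → t=34, phase=(6,2,6,2) → FL=W FR=S RL=W RR=S

after cmd 1 (t=8): FL=S FR=S RL=S RR=S
after cmd 2 (t=11): FL=W FR=S RL=W RR=S
after cmd 3 (t=12): FL=S FR=S RL=S RR=S
after cmd 4 (t=17): FL=W FR=S RL=W RR=S
after cmd 5 (t=25): FL=W FR=S RL=W RR=S
after cmd 6 (t=33): FL=W FR=S RL=W RR=S
after cmd 7 (t=34): FL=W FR=S RL=W RR=S


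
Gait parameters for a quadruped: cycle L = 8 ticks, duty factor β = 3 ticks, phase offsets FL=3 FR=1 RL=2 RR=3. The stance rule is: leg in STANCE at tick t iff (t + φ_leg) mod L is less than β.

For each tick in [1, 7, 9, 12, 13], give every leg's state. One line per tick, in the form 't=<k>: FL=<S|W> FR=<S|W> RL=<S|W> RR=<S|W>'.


t=1: FL=W FR=S RL=W RR=W
t=7: FL=S FR=S RL=S RR=S
t=9: FL=W FR=S RL=W RR=W
t=12: FL=W FR=W RL=W RR=W
t=13: FL=S FR=W RL=W RR=S

t=1: phase=(4,2,3,4) vs β=3 → FL=W FR=S RL=W RR=W
t=7: phase=(2,0,1,2) vs β=3 → FL=S FR=S RL=S RR=S
t=9: phase=(4,2,3,4) vs β=3 → FL=W FR=S RL=W RR=W
t=12: phase=(7,5,6,7) vs β=3 → FL=W FR=W RL=W RR=W
t=13: phase=(0,6,7,0) vs β=3 → FL=S FR=W RL=W RR=S


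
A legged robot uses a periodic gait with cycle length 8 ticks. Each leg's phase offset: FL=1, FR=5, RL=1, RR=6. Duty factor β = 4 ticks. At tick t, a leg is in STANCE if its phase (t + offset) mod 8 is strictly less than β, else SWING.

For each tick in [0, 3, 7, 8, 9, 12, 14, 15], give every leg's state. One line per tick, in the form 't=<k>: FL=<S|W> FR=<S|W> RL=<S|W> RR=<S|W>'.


t=0: phase=(1,5,1,6) vs β=4 → FL=S FR=W RL=S RR=W
t=3: phase=(4,0,4,1) vs β=4 → FL=W FR=S RL=W RR=S
t=7: phase=(0,4,0,5) vs β=4 → FL=S FR=W RL=S RR=W
t=8: phase=(1,5,1,6) vs β=4 → FL=S FR=W RL=S RR=W
t=9: phase=(2,6,2,7) vs β=4 → FL=S FR=W RL=S RR=W
t=12: phase=(5,1,5,2) vs β=4 → FL=W FR=S RL=W RR=S
t=14: phase=(7,3,7,4) vs β=4 → FL=W FR=S RL=W RR=W
t=15: phase=(0,4,0,5) vs β=4 → FL=S FR=W RL=S RR=W

t=0: FL=S FR=W RL=S RR=W
t=3: FL=W FR=S RL=W RR=S
t=7: FL=S FR=W RL=S RR=W
t=8: FL=S FR=W RL=S RR=W
t=9: FL=S FR=W RL=S RR=W
t=12: FL=W FR=S RL=W RR=S
t=14: FL=W FR=S RL=W RR=W
t=15: FL=S FR=W RL=S RR=W


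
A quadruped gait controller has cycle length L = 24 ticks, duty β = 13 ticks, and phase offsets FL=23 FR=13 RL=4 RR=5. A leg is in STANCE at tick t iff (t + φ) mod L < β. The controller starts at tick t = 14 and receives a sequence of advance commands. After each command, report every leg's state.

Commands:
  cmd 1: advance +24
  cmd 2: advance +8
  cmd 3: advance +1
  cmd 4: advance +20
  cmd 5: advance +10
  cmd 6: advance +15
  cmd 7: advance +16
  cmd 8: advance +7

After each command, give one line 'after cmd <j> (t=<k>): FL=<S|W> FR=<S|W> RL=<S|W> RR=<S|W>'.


after cmd 1 (t=38): FL=W FR=S RL=W RR=W
after cmd 2 (t=46): FL=W FR=S RL=S RR=S
after cmd 3 (t=47): FL=W FR=S RL=S RR=S
after cmd 4 (t=67): FL=W FR=S RL=W RR=S
after cmd 5 (t=77): FL=S FR=W RL=S RR=S
after cmd 6 (t=92): FL=W FR=S RL=S RR=S
after cmd 7 (t=108): FL=S FR=S RL=W RR=W
after cmd 8 (t=115): FL=W FR=S RL=W RR=S

start t=14: FL=W FR=S RL=W RR=W
cmd 1: advance +24 → t=38, phase=(13,3,18,19) → FL=W FR=S RL=W RR=W
cmd 2: advance +8 → t=46, phase=(21,11,2,3) → FL=W FR=S RL=S RR=S
cmd 3: advance +1 → t=47, phase=(22,12,3,4) → FL=W FR=S RL=S RR=S
cmd 4: advance +20 → t=67, phase=(18,8,23,0) → FL=W FR=S RL=W RR=S
cmd 5: advance +10 → t=77, phase=(4,18,9,10) → FL=S FR=W RL=S RR=S
cmd 6: advance +15 → t=92, phase=(19,9,0,1) → FL=W FR=S RL=S RR=S
cmd 7: advance +16 → t=108, phase=(11,1,16,17) → FL=S FR=S RL=W RR=W
cmd 8: advance +7 → t=115, phase=(18,8,23,0) → FL=W FR=S RL=W RR=S


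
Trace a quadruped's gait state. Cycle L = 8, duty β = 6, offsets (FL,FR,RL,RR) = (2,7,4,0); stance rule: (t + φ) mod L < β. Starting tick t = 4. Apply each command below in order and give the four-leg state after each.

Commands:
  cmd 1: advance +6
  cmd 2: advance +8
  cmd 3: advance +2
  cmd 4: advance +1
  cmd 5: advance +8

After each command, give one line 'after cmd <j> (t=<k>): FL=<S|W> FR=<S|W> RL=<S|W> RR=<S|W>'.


after cmd 1 (t=10): FL=S FR=S RL=W RR=S
after cmd 2 (t=18): FL=S FR=S RL=W RR=S
after cmd 3 (t=20): FL=W FR=S RL=S RR=S
after cmd 4 (t=21): FL=W FR=S RL=S RR=S
after cmd 5 (t=29): FL=W FR=S RL=S RR=S

start t=4: FL=W FR=S RL=S RR=S
cmd 1: advance +6 → t=10, phase=(4,1,6,2) → FL=S FR=S RL=W RR=S
cmd 2: advance +8 → t=18, phase=(4,1,6,2) → FL=S FR=S RL=W RR=S
cmd 3: advance +2 → t=20, phase=(6,3,0,4) → FL=W FR=S RL=S RR=S
cmd 4: advance +1 → t=21, phase=(7,4,1,5) → FL=W FR=S RL=S RR=S
cmd 5: advance +8 → t=29, phase=(7,4,1,5) → FL=W FR=S RL=S RR=S


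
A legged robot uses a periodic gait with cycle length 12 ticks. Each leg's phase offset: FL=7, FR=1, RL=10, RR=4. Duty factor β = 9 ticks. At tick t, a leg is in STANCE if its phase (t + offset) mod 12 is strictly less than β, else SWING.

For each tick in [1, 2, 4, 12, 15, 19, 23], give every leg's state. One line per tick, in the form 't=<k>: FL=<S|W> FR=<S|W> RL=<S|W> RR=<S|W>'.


t=1: phase=(8,2,11,5) vs β=9 → FL=S FR=S RL=W RR=S
t=2: phase=(9,3,0,6) vs β=9 → FL=W FR=S RL=S RR=S
t=4: phase=(11,5,2,8) vs β=9 → FL=W FR=S RL=S RR=S
t=12: phase=(7,1,10,4) vs β=9 → FL=S FR=S RL=W RR=S
t=15: phase=(10,4,1,7) vs β=9 → FL=W FR=S RL=S RR=S
t=19: phase=(2,8,5,11) vs β=9 → FL=S FR=S RL=S RR=W
t=23: phase=(6,0,9,3) vs β=9 → FL=S FR=S RL=W RR=S

t=1: FL=S FR=S RL=W RR=S
t=2: FL=W FR=S RL=S RR=S
t=4: FL=W FR=S RL=S RR=S
t=12: FL=S FR=S RL=W RR=S
t=15: FL=W FR=S RL=S RR=S
t=19: FL=S FR=S RL=S RR=W
t=23: FL=S FR=S RL=W RR=S


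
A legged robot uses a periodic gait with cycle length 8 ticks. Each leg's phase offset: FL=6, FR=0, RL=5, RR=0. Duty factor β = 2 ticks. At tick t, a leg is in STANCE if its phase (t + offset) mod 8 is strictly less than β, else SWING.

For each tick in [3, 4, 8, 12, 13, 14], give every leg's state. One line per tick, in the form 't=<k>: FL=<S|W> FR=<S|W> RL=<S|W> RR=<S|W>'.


t=3: FL=S FR=W RL=S RR=W
t=4: FL=W FR=W RL=S RR=W
t=8: FL=W FR=S RL=W RR=S
t=12: FL=W FR=W RL=S RR=W
t=13: FL=W FR=W RL=W RR=W
t=14: FL=W FR=W RL=W RR=W

t=3: phase=(1,3,0,3) vs β=2 → FL=S FR=W RL=S RR=W
t=4: phase=(2,4,1,4) vs β=2 → FL=W FR=W RL=S RR=W
t=8: phase=(6,0,5,0) vs β=2 → FL=W FR=S RL=W RR=S
t=12: phase=(2,4,1,4) vs β=2 → FL=W FR=W RL=S RR=W
t=13: phase=(3,5,2,5) vs β=2 → FL=W FR=W RL=W RR=W
t=14: phase=(4,6,3,6) vs β=2 → FL=W FR=W RL=W RR=W


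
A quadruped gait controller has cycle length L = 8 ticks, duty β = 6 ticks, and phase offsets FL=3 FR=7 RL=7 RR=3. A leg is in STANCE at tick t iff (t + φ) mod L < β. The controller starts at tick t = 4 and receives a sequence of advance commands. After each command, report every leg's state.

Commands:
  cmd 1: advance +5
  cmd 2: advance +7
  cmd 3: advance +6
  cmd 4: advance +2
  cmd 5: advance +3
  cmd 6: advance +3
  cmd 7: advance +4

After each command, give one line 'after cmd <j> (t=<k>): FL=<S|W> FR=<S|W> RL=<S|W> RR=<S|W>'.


start t=4: FL=W FR=S RL=S RR=W
cmd 1: advance +5 → t=9, phase=(4,0,0,4) → FL=S FR=S RL=S RR=S
cmd 2: advance +7 → t=16, phase=(3,7,7,3) → FL=S FR=W RL=W RR=S
cmd 3: advance +6 → t=22, phase=(1,5,5,1) → FL=S FR=S RL=S RR=S
cmd 4: advance +2 → t=24, phase=(3,7,7,3) → FL=S FR=W RL=W RR=S
cmd 5: advance +3 → t=27, phase=(6,2,2,6) → FL=W FR=S RL=S RR=W
cmd 6: advance +3 → t=30, phase=(1,5,5,1) → FL=S FR=S RL=S RR=S
cmd 7: advance +4 → t=34, phase=(5,1,1,5) → FL=S FR=S RL=S RR=S

after cmd 1 (t=9): FL=S FR=S RL=S RR=S
after cmd 2 (t=16): FL=S FR=W RL=W RR=S
after cmd 3 (t=22): FL=S FR=S RL=S RR=S
after cmd 4 (t=24): FL=S FR=W RL=W RR=S
after cmd 5 (t=27): FL=W FR=S RL=S RR=W
after cmd 6 (t=30): FL=S FR=S RL=S RR=S
after cmd 7 (t=34): FL=S FR=S RL=S RR=S


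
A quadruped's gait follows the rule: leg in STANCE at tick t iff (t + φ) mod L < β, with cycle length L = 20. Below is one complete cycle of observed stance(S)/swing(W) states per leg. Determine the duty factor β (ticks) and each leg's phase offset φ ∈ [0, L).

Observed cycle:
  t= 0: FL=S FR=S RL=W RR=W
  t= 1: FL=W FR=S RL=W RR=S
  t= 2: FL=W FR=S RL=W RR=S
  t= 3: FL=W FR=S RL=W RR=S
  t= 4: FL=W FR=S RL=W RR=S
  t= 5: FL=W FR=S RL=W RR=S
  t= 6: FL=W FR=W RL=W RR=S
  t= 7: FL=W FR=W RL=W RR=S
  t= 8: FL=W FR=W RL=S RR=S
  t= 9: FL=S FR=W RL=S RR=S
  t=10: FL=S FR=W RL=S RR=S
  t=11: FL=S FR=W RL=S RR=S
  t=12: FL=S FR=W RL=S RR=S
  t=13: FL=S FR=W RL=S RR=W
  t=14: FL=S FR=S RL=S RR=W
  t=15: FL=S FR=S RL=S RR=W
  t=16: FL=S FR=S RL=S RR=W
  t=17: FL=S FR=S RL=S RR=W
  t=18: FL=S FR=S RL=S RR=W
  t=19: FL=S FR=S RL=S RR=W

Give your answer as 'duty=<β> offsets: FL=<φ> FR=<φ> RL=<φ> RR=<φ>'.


duty=12 offsets: FL=11 FR=6 RL=12 RR=19

duty β = stance ticks per leg = 12
FL: stance ticks = 12; W→S at t=9 → φ=11
FR: stance ticks = 12; W→S at t=14 → φ=6
RL: stance ticks = 12; W→S at t=8 → φ=12
RR: stance ticks = 12; W→S at t=1 → φ=19
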